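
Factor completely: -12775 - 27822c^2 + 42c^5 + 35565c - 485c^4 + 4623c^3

(6c - 5)(7c - 5)(c - 7)(c^2 - 3c + 73)

Among the possible rational roots, c = 7 is a root, giving the factor (c - 7) and quotient 42c^4 - 191c^3 + 3286c^2 - 4820c + 1825.
Next, c = 5/6 is a root, so (6c - 5) divides it; the quotient is 7c^3 - 26c^2 + 526c - 365.
Next, c = 5/7 is a root, so (7c - 5) is a factor; dividing leaves c^2 - 3c + 73.
The quadratic c^2 - 3c + 73 has discriminant -283 < 0 and is irreducible over ℤ.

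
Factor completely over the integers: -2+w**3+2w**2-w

(w+1)(w+2)(w-1)

Testing divisors of the constant over divisors of the leading coefficient, w = -1 is a root, so (w+1) divides it; the quotient is w**2+w-2.
The remaining quadratic factors as (w+2)(w-1).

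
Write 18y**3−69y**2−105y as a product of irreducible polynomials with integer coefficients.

Pull out the common factor 3y, then factor the remaining trinomial.

3y(6y+7)(y−5)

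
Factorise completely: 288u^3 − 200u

Factor out 8u, leaving 36u^2 − 25, which is a difference of two squares.

8u(6u + 5)(6u − 5)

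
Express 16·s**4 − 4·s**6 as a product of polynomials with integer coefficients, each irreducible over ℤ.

−4·s**4·(s + 2)·(s − 2)

Every term has a factor of 4·s**4; factoring it out leaves −s**2 + 4.
Recognize a difference of squares with the parts 2 and s.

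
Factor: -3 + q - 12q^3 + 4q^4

(q - 3)(4q^3 + 1)

Group as (4q^4 + q) + (-12q^3 - 3) = q(4q^3 + 1) - 3(4q^3 + 1).
Both groups share the factor (4q^3 + 1).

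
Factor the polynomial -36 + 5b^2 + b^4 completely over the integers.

Substitute u = b^2 to get a quadratic in u, then factor.
b^2 + 9 is irreducible over ℤ (sum of squares).
b^2 - 4 is a difference of squares.

(b + 2)(b - 2)(b^2 + 9)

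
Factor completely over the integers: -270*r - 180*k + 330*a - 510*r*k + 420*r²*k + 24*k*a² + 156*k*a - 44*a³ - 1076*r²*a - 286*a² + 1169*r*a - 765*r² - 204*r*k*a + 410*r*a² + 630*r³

(9*r + 6*k - 11*a)*(10*r - 2*a - 15)*(7*r - 2*a + 2)

Group: 9*r*(70*r² - 34*r*a - 85*r + 4*a² + 26*a - 30) + (6*k - 11*a)*(70*r² - 34*r*a - 85*r + 4*a² + 26*a - 30); both groups contain (70*r² - 34*r*a - 85*r + 4*a² + 26*a - 30), so (9*r + 6*k - 11*a) is a factor with cofactor 70*r² - 34*r*a - 85*r + 4*a² + 26*a - 30.
The cofactor groups again: 70*r² - 34*r*a - 85*r + 4*a² + 26*a - 30 = 10*r*(7*r - 2*a + 2) + (-2*a - 15)*(7*r - 2*a + 2); both groups contain (7*r - 2*a + 2), giving (10*r - 2*a - 15)*(7*r - 2*a + 2).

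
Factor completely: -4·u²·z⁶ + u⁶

Every term has a factor of u²; factoring it out leaves u⁴ - 4·z⁶.
Recognize a difference of squares with the parts u² and 2·z³.

u²·(u² + 2·z³)·(u² - 2·z³)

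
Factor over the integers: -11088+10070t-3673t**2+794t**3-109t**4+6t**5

Trying the rational-root candidates, t = 8/3 is a root, so (3t-8) divides it; the quotient is 2t**4-31t**3+182t**2-739t+1386.
Then t = 7/2 is a root, so (2t-7) divides it; the quotient is t**3-12t**2+49t-198.
Next, t = 9 is a root, giving the factor (t-9) and quotient t**2-3t+22.
The quadratic t**2-3t+22 has discriminant -79 < 0 and is irreducible over ℤ.

(2t-7)(3t-8)(t-9)(t**2-3t+22)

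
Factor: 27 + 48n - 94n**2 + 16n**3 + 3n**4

Testing divisors of the constant over divisors of the leading coefficient, n = 3 is a root, so (n - 3) is a factor; dividing leaves 3n**3 + 25n**2 - 19n - 9.
Continuing, n = -9 is a root, so (n + 9) divides it; the quotient is 3n**2 - 2n - 1.
The remaining quadratic factors as (3n + 1)(n - 1).

(3n + 1)(n + 9)(n - 1)(n - 3)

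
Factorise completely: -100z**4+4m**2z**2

4z**2(m+5z)(m-5z)

Factor out 4z**2, leaving m**2-25z**2, which is a difference of two squares.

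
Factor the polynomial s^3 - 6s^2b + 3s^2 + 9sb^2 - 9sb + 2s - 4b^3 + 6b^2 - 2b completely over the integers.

Group: s(s^2 - 5sb + 3s + 4b^2 - 6b + 2) - b(s^2 - 5sb + 3s + 4b^2 - 6b + 2); both groups contain (s^2 - 5sb + 3s + 4b^2 - 6b + 2), so (s - b) is a factor with cofactor s^2 - 5sb + 3s + 4b^2 - 6b + 2.
The cofactor groups again: s^2 - 5sb + 3s + 4b^2 - 6b + 2 = s(s - b + 1) + (-4b + 2)(s - b + 1); both groups contain (s - b + 1), giving (s - 4b + 2)(s - b + 1).

(s - 4b + 2)(s - b)(s - b + 1)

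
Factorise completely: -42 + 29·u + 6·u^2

(6·u - 7)·(u + 6)

Need a pair with product 6·(-42) = -252 and sum 29: that's 36 and -7.
Split the middle term: 6·u^2 + 36·u - 7·u - 42 = 6·u·(u + 6) - 7·(u + 6).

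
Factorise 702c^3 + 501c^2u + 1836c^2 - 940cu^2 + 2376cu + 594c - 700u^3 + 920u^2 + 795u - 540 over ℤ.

Group: 9c(78c^2 - 31cu + 126c - 70u^2 + 155u - 60) + (10u + 9)(78c^2 - 31cu + 126c - 70u^2 + 155u - 60); both groups contain (78c^2 - 31cu + 126c - 70u^2 + 155u - 60), so (9c + 10u + 9) is a factor with cofactor 78c^2 - 31cu + 126c - 70u^2 + 155u - 60.
The cofactor groups again: 78c^2 - 31cu + 126c - 70u^2 + 155u - 60 = 6c(13c + 10u - 5) + (-7u + 12)(13c + 10u - 5); both groups contain (13c + 10u - 5), giving (6c - 7u + 12)(13c + 10u - 5).

(13c + 10u - 5)(6c - 7u + 12)(9c + 10u + 9)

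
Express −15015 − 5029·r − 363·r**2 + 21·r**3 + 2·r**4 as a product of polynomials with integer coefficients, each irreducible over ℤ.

Among the possible rational roots, r = 15 is a root, so (r − 15) divides it; the quotient is 2·r**3 + 51·r**2 + 402·r + 1001.
Continuing, r = −7 is a root, giving the factor (r + 7) and quotient 2·r**2 + 37·r + 143.
The remaining quadratic factors as (2·r + 11)(r + 13).

(2·r + 11)·(r + 13)·(r + 7)·(r − 15)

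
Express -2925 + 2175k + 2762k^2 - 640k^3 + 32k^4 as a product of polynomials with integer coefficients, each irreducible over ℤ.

(2k - 15)(4k + 5)(4k - 3)(k - 13)

Testing divisors of the constant over divisors of the leading coefficient, k = 15/2 is a root, so (2k - 15) divides it; the quotient is 16k^3 - 200k^2 - 119k + 195.
Then k = -5/4 is a root, giving the factor (4k + 5) and quotient 4k^2 - 55k + 39.
The remaining quadratic factors as (k - 13)(4k - 3).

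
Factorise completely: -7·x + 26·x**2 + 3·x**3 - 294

(3·x + 14)·(x + 7)·(x - 3)

Trying the rational-root candidates, x = -14/3 is a root, so (3·x + 14) is a factor; dividing leaves x**2 + 4·x - 21.
The remaining quadratic factors as (x - 3)(x + 7).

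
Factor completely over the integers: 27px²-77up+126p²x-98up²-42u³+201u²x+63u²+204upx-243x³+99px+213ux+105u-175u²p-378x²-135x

Group: 2u(-21u²-14up+6ux-21u+18px+27x²+27x) + (7p-9x-5)(-21u²-14up+6ux-21u+18px+27x²+27x); both groups contain (-21u²-14up+6ux-21u+18px+27x²+27x), so (2u+7p-9x-5) is a factor with cofactor -21u²-14up+6ux-21u+18px+27x²+27x.
The cofactor groups again: -21u²-14up+6ux-21u+18px+27x²+27x = -3u(7u-9x) + (-2p-3x-3)(7u-9x); both groups contain (7u-9x), giving -(3u+2p+3x+3)(7u-9x).

-(3u+2p+3x+3)(2u+7p-9x-5)(7u-9x)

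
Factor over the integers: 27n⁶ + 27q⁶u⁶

27(q²u² + n²)(q⁴u⁴ - q²u²n² + n⁴)

Pull out the common factor 27, leaving q⁶u⁶ + n⁶.
Recognize a sum of cubes with the parts q²u² and n².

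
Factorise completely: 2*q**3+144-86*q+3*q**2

Trying the rational-root candidates, q = 2 is a root, so (q-2) is a factor; dividing leaves 2*q**2+7*q-72.
The remaining quadratic factors as (2*q-9)(q+8).

(2*q-9)*(q+8)*(q-2)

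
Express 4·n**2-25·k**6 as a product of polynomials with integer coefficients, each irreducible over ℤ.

Recognize a difference of squares with the parts 2·n and 5·k**3.

-(5·k**3+2·n)·(5·k**3-2·n)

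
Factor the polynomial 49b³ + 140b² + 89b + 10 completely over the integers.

(7b + 1)(7b + 5)(b + 2)

Among the possible rational roots, b = -1/7 is a root, so (7b + 1) is a factor; dividing leaves 7b² + 19b + 10.
The remaining quadratic factors as (b + 2)(7b + 5).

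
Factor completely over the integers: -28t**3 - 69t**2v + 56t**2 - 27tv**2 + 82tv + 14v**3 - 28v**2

-(4t + 7v)(7t - 2v)(t + v - 2)

Group: t(-28t**2 - 41tv + 14v**2) + (v - 2)(-28t**2 - 41tv + 14v**2); both groups contain (-28t**2 - 41tv + 14v**2), so (t + v - 2) is a factor with cofactor -28t**2 - 41tv + 14v**2.
The cofactor groups again: -28t**2 - 41tv + 14v**2 = -4t(7t - 2v) - 7v(7t - 2v); both groups contain (7t - 2v), giving -(4t + 7v)(7t - 2v).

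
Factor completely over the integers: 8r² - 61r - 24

Need a pair with product 8·(-24) = -192 and sum -61: that's 3 and -64.
Split the middle term: 8r² + 3r - 64r - 24 = r(8r + 3) - 8(8r + 3).

(8r + 3)(r - 8)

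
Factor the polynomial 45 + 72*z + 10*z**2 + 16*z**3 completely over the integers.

Group as (16*z**3 + 72*z) + (10*z**2 + 45) = 8*z*(2*z**2 + 9) + 5*(2*z**2 + 9).
Both groups share the factor (2*z**2 + 9).

(8*z + 5)*(2*z**2 + 9)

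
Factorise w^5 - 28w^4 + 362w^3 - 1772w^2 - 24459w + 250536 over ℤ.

By the rational root theorem, w = -8 is a root, giving the factor (w + 8) and quotient w^4 - 36w^3 + 650w^2 - 6972w + 31317.
Continuing, w = 13 is a root, giving the factor (w - 13) and quotient w^3 - 23w^2 + 351w - 2409.
Next, w = 11 is a root, so (w - 11) is a factor; dividing leaves w^2 - 12w + 219.
The quadratic w^2 - 12w + 219 has discriminant -732 < 0 and is irreducible over ℤ.

(w + 8)(w - 11)(w - 13)(w^2 - 12w + 219)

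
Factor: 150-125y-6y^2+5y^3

(5y-6)(y+5)(y-5)

Among the possible rational roots, y = -5 is a root, so (y+5) is a factor; dividing leaves 5y^2-31y+30.
The remaining quadratic factors as (5y-6)(y-5).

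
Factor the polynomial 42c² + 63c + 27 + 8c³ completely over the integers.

(2c + 3)(4c + 3)(c + 3)

Trying the rational-root candidates, c = -3/4 is a root, so (4c + 3) divides it; the quotient is 2c² + 9c + 9.
The remaining quadratic factors as (c + 3)(2c + 3).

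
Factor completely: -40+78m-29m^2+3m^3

Testing divisors of the constant over divisors of the leading coefficient, m = 5 is a root, so (m-5) is a factor; dividing leaves 3m^2-14m+8.
The remaining quadratic factors as (m-4)(3m-2).

(3m-2)(m-4)(m-5)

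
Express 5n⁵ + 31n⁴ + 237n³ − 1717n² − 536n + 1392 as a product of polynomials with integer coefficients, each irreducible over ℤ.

(5n − 4)(n + 1)(n − 4)(n² + 10n + 87)

Trying the rational-root candidates, n = −1 is a root, so (n + 1) divides it; the quotient is 5n⁴ + 26n³ + 211n² − 1928n + 1392.
Then n = 4 is a root, so (n − 4) divides it; the quotient is 5n³ + 46n² + 395n − 348.
Next, n = 4/5 is a root, so (5n − 4) divides it; the quotient is n² + 10n + 87.
The quadratic n² + 10n + 87 has discriminant −248 < 0 and is irreducible over ℤ.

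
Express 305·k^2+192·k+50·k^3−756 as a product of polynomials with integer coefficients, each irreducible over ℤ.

Among the possible rational roots, k = −14/5 is a root, so (5·k+14) is a factor; dividing leaves 10·k^2+33·k−54.
The remaining quadratic factors as (5·k−6)(2·k+9).

(2·k+9)·(5·k+14)·(5·k−6)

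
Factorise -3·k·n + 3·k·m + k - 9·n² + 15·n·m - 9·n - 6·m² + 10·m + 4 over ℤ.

-(3·n - 3·m - 1)·(k + 3·n - 2·m + 4)

Group: -k·(3·n - 3·m - 1) + (-3·n + 2·m - 4)·(3·n - 3·m - 1); both groups contain (3·n - 3·m - 1).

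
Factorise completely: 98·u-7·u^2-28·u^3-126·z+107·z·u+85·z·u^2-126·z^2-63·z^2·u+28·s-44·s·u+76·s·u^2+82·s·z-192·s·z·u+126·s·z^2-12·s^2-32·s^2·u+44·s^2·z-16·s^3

Group: 2·s·(-8·s^2-14·s·z+12·s·u-6·s+7·z·u+14·z-4·u^2-u+14) + (-9·z+7·u)·(-8·s^2-14·s·z+12·s·u-6·s+7·z·u+14·z-4·u^2-u+14); both groups contain (-8·s^2-14·s·z+12·s·u-6·s+7·z·u+14·z-4·u^2-u+14), so (2·s-9·z+7·u) is a factor with cofactor -8·s^2-14·s·z+12·s·u-6·s+7·z·u+14·z-4·u^2-u+14.
The cofactor groups again: -8·s^2-14·s·z+12·s·u-6·s+7·z·u+14·z-4·u^2-u+14 = -2·s·(4·s+7·z-4·u+7) + (u+2)·(4·s+7·z-4·u+7); both groups contain (4·s+7·z-4·u+7), giving -(2·s-u-2)·(4·s+7·z-4·u+7).

-(2·s-9·z+7·u)·(2·s-u-2)·(4·s+7·z-4·u+7)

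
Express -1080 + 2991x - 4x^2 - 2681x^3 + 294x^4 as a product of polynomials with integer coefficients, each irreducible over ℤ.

(6x - 5)(7x + 8)(7x - 3)(x - 9)

By the rational root theorem, x = 5/6 is a root, so (6x - 5) divides it; the quotient is 49x^3 - 406x^2 - 339x + 216.
Continuing, x = 9 is a root, so (x - 9) divides it; the quotient is 49x^2 + 35x - 24.
The remaining quadratic factors as (7x + 8)(7x - 3).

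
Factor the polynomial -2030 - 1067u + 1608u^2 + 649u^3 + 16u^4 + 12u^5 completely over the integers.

(2u + 5)(6u - 7)(u + 1)(u^2 - u + 58)

By the rational root theorem, u = 7/6 is a root, giving the factor (6u - 7) and quotient 2u^4 + 5u^3 + 114u^2 + 401u + 290.
Continuing, u = -1 is a root, so (u + 1) divides it; the quotient is 2u^3 + 3u^2 + 111u + 290.
Continuing, u = -5/2 is a root, so (2u + 5) is a factor; dividing leaves u^2 - u + 58.
The quadratic u^2 - u + 58 has discriminant -231 < 0 and is irreducible over ℤ.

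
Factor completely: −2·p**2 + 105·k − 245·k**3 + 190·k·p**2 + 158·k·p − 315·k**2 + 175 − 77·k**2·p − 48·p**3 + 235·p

−(5·k − 2·p + 5)·(7·k + 8·p + 7)·(7·k − 3·p − 5)

Group: 7·k·(−35·k**2 − 26·k·p − 70·k + 16·p**2 − 26·p − 35) + (−3·p − 5)·(−35·k**2 − 26·k·p − 70·k + 16·p**2 − 26·p − 35); both groups contain (−35·k**2 − 26·k·p − 70·k + 16·p**2 − 26·p − 35), so (7·k − 3·p − 5) is a factor with cofactor −35·k**2 − 26·k·p − 70·k + 16·p**2 − 26·p − 35.
The cofactor groups again: −35·k**2 − 26·k·p − 70·k + 16·p**2 − 26·p − 35 = −7·k·(5·k − 2·p + 5) + (−8·p − 7)·(5·k − 2·p + 5); both groups contain (5·k − 2·p + 5), giving −(7·k + 8·p + 7)·(5·k − 2·p + 5).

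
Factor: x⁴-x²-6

(x²+2)(x²-3)

Substitute u = x² to get a quadratic in u, then factor.
x²+2 is irreducible over ℤ (always positive, so no real roots).
x²-3 is irreducible over ℤ (3 is not a perfect square).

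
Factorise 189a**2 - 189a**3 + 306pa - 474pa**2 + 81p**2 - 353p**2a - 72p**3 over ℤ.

-(p + 3a)(9p + 7a)(8p + 9a - 9)

Group: 8p(-9p**2 - 34pa - 21a**2) + (9a - 9)(-9p**2 - 34pa - 21a**2); both groups contain (-9p**2 - 34pa - 21a**2), so (8p + 9a - 9) is a factor with cofactor -9p**2 - 34pa - 21a**2.
The cofactor groups again: -9p**2 - 34pa - 21a**2 = -p(9p + 7a) - 3a(9p + 7a); both groups contain (9p + 7a), giving -(p + 3a)(9p + 7a).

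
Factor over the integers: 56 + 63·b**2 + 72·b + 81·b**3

Group as (81·b**3 + 72·b) + (63·b**2 + 56) = 9·b·(9·b**2 + 8) + 7·(9·b**2 + 8).
Both groups share the factor (9·b**2 + 8).

(9·b + 7)·(9·b**2 + 8)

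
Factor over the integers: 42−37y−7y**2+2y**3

By the rational root theorem, y = −7/2 is a root, so (2y+7) is a factor; dividing leaves y**2−7y+6.
The remaining quadratic factors as (y−1)(y−6).

(2y+7)(y−1)(y−6)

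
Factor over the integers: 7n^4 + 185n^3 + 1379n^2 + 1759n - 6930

Testing divisors of the constant over divisors of the leading coefficient, n = -5 is a root, so (n + 5) divides it; the quotient is 7n^3 + 150n^2 + 629n - 1386.
Next, n = -14 is a root, so (n + 14) is a factor; dividing leaves 7n^2 + 52n - 99.
The remaining quadratic factors as (n + 9)(7n - 11).

(7n - 11)(n + 14)(n + 5)(n + 9)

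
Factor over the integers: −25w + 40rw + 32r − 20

(5w + 4)(8r − 5)

Group as (40rw + 32r) + (−25w − 20) = 8r(5w + 4) − 5(5w + 4).
Both groups share the factor (5w + 4).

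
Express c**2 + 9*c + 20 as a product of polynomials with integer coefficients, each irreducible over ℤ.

Two integers with product 20 and sum 9 are 5 and 4.

(c + 4)*(c + 5)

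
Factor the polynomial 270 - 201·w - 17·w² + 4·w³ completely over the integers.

(4·w - 5)·(w + 6)·(w - 9)

Trying the rational-root candidates, w = 5/4 is a root, giving the factor (4·w - 5) and quotient w² - 3·w - 54.
The remaining quadratic factors as (w + 6)(w - 9).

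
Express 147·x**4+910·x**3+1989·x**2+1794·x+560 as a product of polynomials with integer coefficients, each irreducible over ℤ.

By the rational root theorem, x = -2 is a root, so (x+2) divides it; the quotient is 147·x**3+616·x**2+757·x+280.
Then x = -5/7 is a root, giving the factor (7·x+5) and quotient 21·x**2+73·x+56.
The remaining quadratic factors as (3·x+7)(7·x+8).

(3·x+7)·(7·x+5)·(7·x+8)·(x+2)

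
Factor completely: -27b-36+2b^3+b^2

By the rational root theorem, b = -3 is a root, giving the factor (b+3) and quotient 2b^2-5b-12.
The remaining quadratic factors as (b-4)(2b+3).

(2b+3)(b+3)(b-4)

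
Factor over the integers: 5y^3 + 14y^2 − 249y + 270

Testing divisors of the constant over divisors of the leading coefficient, y = 6/5 is a root, so (5y − 6) divides it; the quotient is y^2 + 4y − 45.
The remaining quadratic factors as (y − 5)(y + 9).

(5y − 6)(y + 9)(y − 5)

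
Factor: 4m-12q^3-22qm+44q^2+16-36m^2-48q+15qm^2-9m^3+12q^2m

-(2q-3m-2)(2q-m-4)(3q+3m-2)

Group: 2q(-6q^2+3qm+10q+9m^2-4) + (-m-4)(-6q^2+3qm+10q+9m^2-4); both groups contain (-6q^2+3qm+10q+9m^2-4), so (2q-m-4) is a factor with cofactor -6q^2+3qm+10q+9m^2-4.
The cofactor groups again: -6q^2+3qm+10q+9m^2-4 = -2q(3q+3m-2) + (3m+2)(3q+3m-2); both groups contain (3q+3m-2), giving -(2q-3m-2)(3q+3m-2).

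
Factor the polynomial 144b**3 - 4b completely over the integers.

4b(6b + 1)(6b - 1)

Every term has a factor of 4b. Then 36b**2 - 1 = (6b)² − (1)².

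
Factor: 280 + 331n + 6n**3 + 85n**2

(6n + 7)(n + 5)(n + 8)

Testing divisors of the constant over divisors of the leading coefficient, n = −7/6 is a root, so (6n + 7) divides it; the quotient is n**2 + 13n + 40.
The remaining quadratic factors as (n + 5)(n + 8).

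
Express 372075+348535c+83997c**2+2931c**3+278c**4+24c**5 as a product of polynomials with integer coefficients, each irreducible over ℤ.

By the rational root theorem, c = -11/4 is a root, giving the factor (4c+11) and quotient 6c**4+53c**3+587c**2+19385c+33825.
Next, c = -11/6 is a root, so (6c+11) divides it; the quotient is c**3+7c**2+85c+3075.
Then c = -15 is a root, so (c+15) is a factor; dividing leaves c**2-8c+205.
The quadratic c**2-8c+205 has discriminant -756 < 0 and is irreducible over ℤ.

(4c+11)(6c+11)(c+15)(c**2-8c+205)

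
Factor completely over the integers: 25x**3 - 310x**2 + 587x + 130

Trying the rational-root candidates, x = 13/5 is a root, so (5x - 13) is a factor; dividing leaves 5x**2 - 49x - 10.
The remaining quadratic factors as (5x + 1)(x - 10).

(5x + 1)(5x - 13)(x - 10)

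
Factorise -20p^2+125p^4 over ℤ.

5p^2(5p+2)(5p-2)

Factor out 5p^2, leaving 25p^2-4, which is a difference of two squares.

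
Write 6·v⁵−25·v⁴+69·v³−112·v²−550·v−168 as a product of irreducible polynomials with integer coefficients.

(2·v+3)·(3·v+1)·(v−4)·(v²−2·v+14)

Trying the rational-root candidates, v = 4 is a root, giving the factor (v−4) and quotient 6·v⁴−v³+65·v²+148·v+42.
Then v = −3/2 is a root, giving the factor (2·v+3) and quotient 3·v³−5·v²+40·v+14.
Continuing, v = −1/3 is a root, so (3·v+1) is a factor; dividing leaves v²−2·v+14.
The quadratic v²−2·v+14 has discriminant −52 < 0 and is irreducible over ℤ.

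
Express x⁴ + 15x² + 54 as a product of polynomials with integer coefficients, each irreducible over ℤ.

Substitute u = x² to get a quadratic in u, then factor.
x² + 9 is irreducible over ℤ (sum of squares).
x² + 6 is irreducible over ℤ (always positive, so no real roots).

(x² + 6)(x² + 9)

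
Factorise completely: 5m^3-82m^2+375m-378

(5m-7)(m-6)(m-9)

Trying the rational-root candidates, m = 9 is a root, so (m-9) is a factor; dividing leaves 5m^2-37m+42.
The remaining quadratic factors as (m-6)(5m-7).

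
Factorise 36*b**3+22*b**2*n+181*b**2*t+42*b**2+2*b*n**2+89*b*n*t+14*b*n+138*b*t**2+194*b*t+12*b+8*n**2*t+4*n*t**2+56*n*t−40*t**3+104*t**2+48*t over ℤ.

(4*b+2*n+5*t+2)*(9*b+n−2*t+6)*(b+4*t)

Group: 4*b*(9*b**2+b*n+34*b*t+6*b+4*n*t−8*t**2+24*t) + (2*n+5*t+2)*(9*b**2+b*n+34*b*t+6*b+4*n*t−8*t**2+24*t); both groups contain (9*b**2+b*n+34*b*t+6*b+4*n*t−8*t**2+24*t), so (4*b+2*n+5*t+2) is a factor with cofactor 9*b**2+b*n+34*b*t+6*b+4*n*t−8*t**2+24*t.
The cofactor groups again: 9*b**2+b*n+34*b*t+6*b+4*n*t−8*t**2+24*t = 9*b*(b+4*t) + (n−2*t+6)*(b+4*t); both groups contain (b+4*t), giving (9*b+n−2*t+6)*(b+4*t).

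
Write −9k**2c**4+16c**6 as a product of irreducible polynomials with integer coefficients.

−c**4(3k−4c)(3k+4c)

Factor out c**4 first: what remains is −9k**2+16c**2.
Recognize a difference of squares with the parts 4c and 3k.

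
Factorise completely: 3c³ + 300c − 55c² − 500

Among the possible rational roots, c = 10 is a root, giving the factor (c − 10) and quotient 3c² − 25c + 50.
The remaining quadratic factors as (3c − 10)(c − 5).

(3c − 10)(c − 10)(c − 5)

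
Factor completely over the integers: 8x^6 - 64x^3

8x^3(x - 2)(x^2 + 2x + 4)

Factor out 8x^3 first: what remains is x^3 - 8.
Recognize a difference of cubes with the parts x and 2.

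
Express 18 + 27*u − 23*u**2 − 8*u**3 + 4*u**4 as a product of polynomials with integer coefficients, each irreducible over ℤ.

Testing divisors of the constant over divisors of the leading coefficient, u = 3 is a root, giving the factor (u − 3) and quotient 4*u**3 + 4*u**2 − 11*u − 6.
Next, u = −1/2 is a root, so (2*u + 1) divides it; the quotient is 2*u**2 + u − 6.
The remaining quadratic factors as (u + 2)(2*u − 3).

(2*u + 1)*(2*u − 3)*(u + 2)*(u − 3)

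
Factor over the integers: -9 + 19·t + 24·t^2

Need a pair with product 24·(-9) = -216 and sum 19: that's -8 and 27.
Split the middle term: 24·t^2 - 8·t + 27·t - 9 = 8·t·(3·t - 1) + 9·(3·t - 1).

(3·t - 1)·(8·t + 9)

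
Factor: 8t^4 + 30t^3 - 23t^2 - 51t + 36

(2t + 3)(4t - 3)(t + 4)(t - 1)

Among the possible rational roots, t = -3/2 is a root, so (2t + 3) is a factor; dividing leaves 4t^3 + 9t^2 - 25t + 12.
Continuing, t = 3/4 is a root, giving the factor (4t - 3) and quotient t^2 + 3t - 4.
The remaining quadratic factors as (t + 4)(t - 1).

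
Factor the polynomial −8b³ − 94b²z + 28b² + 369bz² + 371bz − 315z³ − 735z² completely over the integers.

−(2b − 3z − 7)(4b − 7z)(b + 15z)

Group: 2b(−4b² − 53bz + 105z²) + (−3z − 7)(−4b² − 53bz + 105z²); both groups contain (−4b² − 53bz + 105z²), so (2b − 3z − 7) is a factor with cofactor −4b² − 53bz + 105z².
The cofactor groups again: −4b² − 53bz + 105z² = −b(4b − 7z) − 15z(4b − 7z); both groups contain (4b − 7z), giving −(b + 15z)(4b − 7z).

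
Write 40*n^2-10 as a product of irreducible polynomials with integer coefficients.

Every term has a factor of 10. Then 4*n^2-1 = (2*n)² − (1)².

10*(2*n+1)*(2*n-1)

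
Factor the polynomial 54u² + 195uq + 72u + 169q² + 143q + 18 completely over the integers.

(6u + 13q + 2)(9u + 13q + 9)

Group: 6u(9u + 13q + 9) + (13q + 2)(9u + 13q + 9); both groups contain (9u + 13q + 9).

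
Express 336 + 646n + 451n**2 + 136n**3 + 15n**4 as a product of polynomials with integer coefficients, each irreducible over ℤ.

Among the possible rational roots, n = −2 is a root, giving the factor (n + 2) and quotient 15n**3 + 106n**2 + 239n + 168.
Continuing, n = −3 is a root, giving the factor (n + 3) and quotient 15n**2 + 61n + 56.
The remaining quadratic factors as (3n + 8)(5n + 7).

(3n + 8)(5n + 7)(n + 2)(n + 3)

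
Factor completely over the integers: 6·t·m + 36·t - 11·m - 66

Group as (6·t·m + 36·t) + (-11·m - 66) = 6·t·(m + 6) - 11·(m + 6).
Both groups share the factor (m + 6).

(6·t - 11)·(m + 6)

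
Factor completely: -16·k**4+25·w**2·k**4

k**4·(5·w+4)·(5·w-4)

Every term has a factor of k**4; factoring it out leaves 25·w**2-16.
Recognize a difference of squares with the parts 5·w and 4.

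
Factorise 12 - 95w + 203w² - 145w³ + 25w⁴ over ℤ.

Among the possible rational roots, w = 1/5 is a root, so (5w - 1) is a factor; dividing leaves 5w³ - 28w² + 35w - 12.
Then w = 3/5 is a root, giving the factor (5w - 3) and quotient w² - 5w + 4.
The remaining quadratic factors as (w - 4)(w - 1).

(5w - 1)(5w - 3)(w - 1)(w - 4)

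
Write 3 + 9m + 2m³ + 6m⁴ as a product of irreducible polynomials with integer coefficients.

(3m + 1)(2m³ + 3)

Group as (6m⁴ + 9m) + (2m³ + 3) = 3m(2m³ + 3) + (2m³ + 3).
Both groups share the factor (2m³ + 3).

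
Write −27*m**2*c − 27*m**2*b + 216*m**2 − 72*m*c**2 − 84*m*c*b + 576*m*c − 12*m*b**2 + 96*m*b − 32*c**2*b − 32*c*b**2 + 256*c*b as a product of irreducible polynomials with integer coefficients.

−(9*m + 4*b)*(3*m + 8*c)*(c + b − 8)

Group: 3*m*(−9*m*c − 9*m*b + 72*m − 4*c*b − 4*b**2 + 32*b) + 8*c*(−9*m*c − 9*m*b + 72*m − 4*c*b − 4*b**2 + 32*b); both groups contain (−9*m*c − 9*m*b + 72*m − 4*c*b − 4*b**2 + 32*b), so (3*m + 8*c) is a factor with cofactor −9*m*c − 9*m*b + 72*m − 4*c*b − 4*b**2 + 32*b.
The cofactor groups again: −9*m*c − 9*m*b + 72*m − 4*c*b − 4*b**2 + 32*b = −9*m*(c + b − 8) − 4*b*(c + b − 8); both groups contain (c + b − 8), giving −(9*m + 4*b)*(c + b − 8).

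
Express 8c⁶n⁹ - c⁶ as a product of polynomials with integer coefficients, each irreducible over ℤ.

Pull out the common factor c⁶, leaving 8n⁹ - 1.
Recognize a difference of cubes with the parts 2n³ and 1.

c⁶(2n³ - 1)(4n⁶ + 2n³ + 1)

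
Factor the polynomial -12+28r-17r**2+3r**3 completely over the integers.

(3r-2)(r-2)(r-3)

Testing divisors of the constant over divisors of the leading coefficient, r = 3 is a root, so (r-3) divides it; the quotient is 3r**2-8r+4.
The remaining quadratic factors as (3r-2)(r-2).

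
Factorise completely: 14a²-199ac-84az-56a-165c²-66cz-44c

Group: a(14a+11c) + (-15c-6z-4)(14a+11c); both groups contain (14a+11c).

(14a+11c)(a-15c-6z-4)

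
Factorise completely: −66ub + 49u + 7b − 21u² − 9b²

Group: −3u(7u + b) + (−9b + 7)(7u + b); both groups contain (7u + b).

−(3u + 9b − 7)(7u + b)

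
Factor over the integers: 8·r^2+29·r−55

Need a pair with product 8·(−55) = −440 and sum 29: that's 40 and −11.
Split the middle term: 8·r^2+40·r − 11·r−55 = 8·r·(r+5) − 11·(r+5).

(8·r−11)·(r+5)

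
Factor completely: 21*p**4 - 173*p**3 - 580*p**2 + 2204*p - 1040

Among the possible rational roots, p = 10 is a root, so (p - 10) divides it; the quotient is 21*p**3 + 37*p**2 - 210*p + 104.
Next, p = 4/7 is a root, giving the factor (7*p - 4) and quotient 3*p**2 + 7*p - 26.
The remaining quadratic factors as (p - 2)(3*p + 13).

(3*p + 13)*(7*p - 4)*(p - 10)*(p - 2)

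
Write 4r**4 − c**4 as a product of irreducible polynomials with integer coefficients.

(2r**2 − c**2)(2r**2 + c**2)

Recognize a difference of squares with the parts 2r**2 and c**2.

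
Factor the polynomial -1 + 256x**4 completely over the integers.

Write as (16x**2)² − (1)², then factor 16x**2 - 1 once more.

(4x + 1)(4x - 1)(16x**2 + 1)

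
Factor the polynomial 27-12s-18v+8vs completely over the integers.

(2v-3)(4s-9)

Group as (8vs-18v) + (-12s+27) = 2v(4s-9) - 3(4s-9).
Both groups share the factor (4s-9).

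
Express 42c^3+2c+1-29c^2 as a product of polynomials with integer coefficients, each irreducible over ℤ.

Trying the rational-root candidates, c = -1/7 is a root, so (7c+1) is a factor; dividing leaves 6c^2-5c+1.
The remaining quadratic factors as (3c-1)(2c-1).

(2c-1)(3c-1)(7c+1)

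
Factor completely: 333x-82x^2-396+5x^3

(5x-12)(x-11)(x-3)

Among the possible rational roots, x = 12/5 is a root, giving the factor (5x-12) and quotient x^2-14x+33.
The remaining quadratic factors as (x-11)(x-3).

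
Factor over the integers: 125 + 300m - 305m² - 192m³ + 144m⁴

(3m + 1)(3m - 5)(4m + 5)(4m - 5)

By the rational root theorem, m = 5/3 is a root, giving the factor (3m - 5) and quotient 48m³ + 16m² - 75m - 25.
Then m = 5/4 is a root, so (4m - 5) divides it; the quotient is 12m² + 19m + 5.
The remaining quadratic factors as (4m + 5)(3m + 1).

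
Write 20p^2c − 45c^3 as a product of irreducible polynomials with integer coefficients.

Factor out 5c, leaving 4p^2 − 9c^2, which is a difference of two squares.

5c(2p − 3c)(2p + 3c)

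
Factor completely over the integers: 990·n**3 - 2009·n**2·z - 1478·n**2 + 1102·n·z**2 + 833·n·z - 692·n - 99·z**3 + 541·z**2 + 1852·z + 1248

Group: 11·n·(90·n**2 - 109·n·z - 28·n + 11·z**2 - 76·z - 96) + (-9·z - 13)·(90·n**2 - 109·n·z - 28·n + 11·z**2 - 76·z - 96); both groups contain (90·n**2 - 109·n·z - 28·n + 11·z**2 - 76·z - 96), so (11·n - 9·z - 13) is a factor with cofactor 90·n**2 - 109·n·z - 28·n + 11·z**2 - 76·z - 96.
The cofactor groups again: 90·n**2 - 109·n·z - 28·n + 11·z**2 - 76·z - 96 = 9·n·(10·n - 11·z - 12) + (-z + 8)·(10·n - 11·z - 12); both groups contain (10·n - 11·z - 12), giving (9·n - z + 8)·(10·n - 11·z - 12).

(10·n - 11·z - 12)·(11·n - 9·z - 13)·(9·n - z + 8)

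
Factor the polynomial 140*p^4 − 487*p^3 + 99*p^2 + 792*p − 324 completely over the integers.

(4*p − 9)*(5*p + 6)*(7*p − 3)*(p − 2)

Among the possible rational roots, p = 9/4 is a root, so (4*p − 9) divides it; the quotient is 35*p^3 − 43*p^2 − 72*p + 36.
Continuing, p = 3/7 is a root, so (7*p − 3) is a factor; dividing leaves 5*p^2 − 4*p − 12.
The remaining quadratic factors as (5*p + 6)(p − 2).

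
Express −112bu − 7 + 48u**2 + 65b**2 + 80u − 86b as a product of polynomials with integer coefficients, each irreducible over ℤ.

(13b − 12u + 1)(5b − 4u − 7)

Group: 5b(13b − 12u + 1) + (−4u − 7)(13b − 12u + 1); both groups contain (13b − 12u + 1).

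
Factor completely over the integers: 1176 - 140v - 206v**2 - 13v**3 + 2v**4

(2v + 7)(v + 6)(v - 14)(v - 2)

Testing divisors of the constant over divisors of the leading coefficient, v = 2 is a root, so (v - 2) is a factor; dividing leaves 2v**3 - 9v**2 - 224v - 588.
Then v = 14 is a root, so (v - 14) is a factor; dividing leaves 2v**2 + 19v + 42.
The remaining quadratic factors as (2v + 7)(v + 6).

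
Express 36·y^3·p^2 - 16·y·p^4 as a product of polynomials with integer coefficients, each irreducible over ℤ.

4·p^2·y·(3·y - 2·p)·(3·y + 2·p)

Every term has a factor of 4·y·p^2. Then 9·y^2 - 4·p^2 = (3·y)² − (2·p)².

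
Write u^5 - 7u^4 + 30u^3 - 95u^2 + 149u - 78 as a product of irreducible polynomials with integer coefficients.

(u - 1)(u - 2)(u - 3)(u^2 - u + 13)

Trying the rational-root candidates, u = 3 is a root, so (u - 3) divides it; the quotient is u^4 - 4u^3 + 18u^2 - 41u + 26.
Next, u = 2 is a root, so (u - 2) is a factor; dividing leaves u^3 - 2u^2 + 14u - 13.
Continuing, u = 1 is a root, giving the factor (u - 1) and quotient u^2 - u + 13.
The quadratic u^2 - u + 13 has discriminant -51 < 0 and is irreducible over ℤ.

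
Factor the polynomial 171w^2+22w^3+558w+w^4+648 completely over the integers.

(w+3)(w+4)(w+6)(w+9)

By the rational root theorem, w = -3 is a root, giving the factor (w+3) and quotient w^3+19w^2+114w+216.
Next, w = -4 is a root, so (w+4) is a factor; dividing leaves w^2+15w+54.
The remaining quadratic factors as (w+9)(w+6).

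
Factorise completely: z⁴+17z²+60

(z²+12)(z²+5)

Substitute u = z² to get a quadratic in u, then factor.
z²+5 is irreducible over ℤ (always positive, so no real roots).
z²+12 is irreducible over ℤ (always positive, so no real roots).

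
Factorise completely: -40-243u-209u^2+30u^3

Trying the rational-root candidates, u = -5/6 is a root, giving the factor (6u+5) and quotient 5u^2-39u-8.
The remaining quadratic factors as (5u+1)(u-8).

(5u+1)(6u+5)(u-8)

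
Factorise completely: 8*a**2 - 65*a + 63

Need a pair with product 8·63 = 504 and sum -65: that's -56 and -9.
Split the middle term: 8*a**2 - 56*a - 9*a + 63 = 8*a*(a - 7) - 9*(a - 7).

(8*a - 9)*(a - 7)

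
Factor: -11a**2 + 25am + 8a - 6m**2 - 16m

-(11a - 3m - 8)(a - 2m)

Group: -a(11a - 3m - 8) + 2m(11a - 3m - 8); both groups contain (11a - 3m - 8).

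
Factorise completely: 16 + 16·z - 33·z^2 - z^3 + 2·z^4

Among the possible rational roots, z = -4 is a root, so (z + 4) divides it; the quotient is 2·z^3 - 9·z^2 + 3·z + 4.
Continuing, z = -1/2 is a root, so (2·z + 1) divides it; the quotient is z^2 - 5·z + 4.
The remaining quadratic factors as (z - 1)(z - 4).

(2·z + 1)·(z + 4)·(z - 1)·(z - 4)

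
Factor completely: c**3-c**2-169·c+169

(c+13)·(c-1)·(c-13)

Trying the rational-root candidates, c = 13 is a root, giving the factor (c-13) and quotient c**2+12·c-13.
The remaining quadratic factors as (c+13)(c-1).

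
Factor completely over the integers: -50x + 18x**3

Pull out the common factor 2x; 9x**2 - 25 is a difference of squares.

2x(3x + 5)(3x - 5)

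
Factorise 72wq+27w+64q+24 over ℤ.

(8q+3)(9w+8)

Group as (72wq+27w) + (64q+24) = 9w(8q+3) + 8(8q+3).
Both groups share the factor (8q+3).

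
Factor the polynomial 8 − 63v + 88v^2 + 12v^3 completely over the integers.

By the rational root theorem, v = −8 is a root, so (v + 8) is a factor; dividing leaves 12v^2 − 8v + 1.
The remaining quadratic factors as (6v − 1)(2v − 1).

(2v − 1)(6v − 1)(v + 8)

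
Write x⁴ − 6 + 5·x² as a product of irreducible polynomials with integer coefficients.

Substitute u = x² to get a quadratic in u, then factor.
x² − 1 is a difference of squares.
x² + 6 is irreducible over ℤ (always positive, so no real roots).

(x + 1)·(x − 1)·(x² + 6)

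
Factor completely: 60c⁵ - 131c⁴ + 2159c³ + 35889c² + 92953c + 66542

(3c + 14)(4c + 7)(5c + 7)(c² - 10c + 97)

Trying the rational-root candidates, c = -7/4 is a root, giving the factor (4c + 7) and quotient 15c⁴ - 59c³ + 643c² + 7847c + 9506.
Next, c = -14/3 is a root, so (3c + 14) divides it; the quotient is 5c³ - 43c² + 415c + 679.
Then c = -7/5 is a root, so (5c + 7) divides it; the quotient is c² - 10c + 97.
The quadratic c² - 10c + 97 has discriminant -288 < 0 and is irreducible over ℤ.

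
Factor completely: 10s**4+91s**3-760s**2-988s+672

(2s-1)(5s+8)(s+14)(s-6)

By the rational root theorem, s = -14 is a root, so (s+14) divides it; the quotient is 10s**3-49s**2-74s+48.
Continuing, s = 6 is a root, so (s-6) divides it; the quotient is 10s**2+11s-8.
The remaining quadratic factors as (5s+8)(2s-1).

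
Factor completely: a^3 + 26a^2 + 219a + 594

(a + 11)(a + 6)(a + 9)

Testing divisors of the constant over divisors of the leading coefficient, a = -6 is a root, giving the factor (a + 6) and quotient a^2 + 20a + 99.
The remaining quadratic factors as (a + 11)(a + 9).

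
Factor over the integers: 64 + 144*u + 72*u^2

Pull out the common factor 8, then factor the remaining trinomial.

8*(3*u + 2)*(3*u + 4)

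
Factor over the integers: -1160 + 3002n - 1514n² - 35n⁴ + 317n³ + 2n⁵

(2n - 1)(n - 4)(n - 5)(n² - 8n + 58)

Testing divisors of the constant over divisors of the leading coefficient, n = 5 is a root, so (n - 5) divides it; the quotient is 2n⁴ - 25n³ + 192n² - 554n + 232.
Then n = 1/2 is a root, so (2n - 1) divides it; the quotient is n³ - 12n² + 90n - 232.
Continuing, n = 4 is a root, giving the factor (n - 4) and quotient n² - 8n + 58.
The quadratic n² - 8n + 58 has discriminant -168 < 0 and is irreducible over ℤ.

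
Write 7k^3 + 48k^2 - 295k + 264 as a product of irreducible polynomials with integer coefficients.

Testing divisors of the constant over divisors of the leading coefficient, k = 8/7 is a root, so (7k - 8) is a factor; dividing leaves k^2 + 8k - 33.
The remaining quadratic factors as (k + 11)(k - 3).

(7k - 8)(k + 11)(k - 3)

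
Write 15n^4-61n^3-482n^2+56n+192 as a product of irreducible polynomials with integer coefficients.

(3n-2)(5n+3)(n+4)(n-8)

Trying the rational-root candidates, n = 8 is a root, so (n-8) divides it; the quotient is 15n^3+59n^2-10n-24.
Continuing, n = -3/5 is a root, so (5n+3) is a factor; dividing leaves 3n^2+10n-8.
The remaining quadratic factors as (3n-2)(n+4).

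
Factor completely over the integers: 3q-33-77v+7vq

Group as (7vq-77v) + (3q-33) = 7v(q-11) + 3(q-11).
Both groups share the factor (q-11).

(7v+3)(q-11)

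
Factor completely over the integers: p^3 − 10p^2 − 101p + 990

Among the possible rational roots, p = 11 is a root, giving the factor (p − 11) and quotient p^2 + p − 90.
The remaining quadratic factors as (p − 9)(p + 10).

(p + 10)(p − 11)(p − 9)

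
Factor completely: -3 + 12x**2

Factor out 3, leaving 4x**2 - 1, which is a difference of two squares.

3(2x + 1)(2x - 1)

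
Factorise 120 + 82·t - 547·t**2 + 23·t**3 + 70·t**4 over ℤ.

(2·t - 5)·(5·t + 2)·(7·t - 4)·(t + 3)

Testing divisors of the constant over divisors of the leading coefficient, t = 5/2 is a root, so (2·t - 5) divides it; the quotient is 35·t**3 + 99·t**2 - 26·t - 24.
Next, t = -2/5 is a root, giving the factor (5·t + 2) and quotient 7·t**2 + 17·t - 12.
The remaining quadratic factors as (t + 3)(7·t - 4).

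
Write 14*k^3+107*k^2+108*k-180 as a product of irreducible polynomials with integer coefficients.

(2*k+5)*(7*k-6)*(k+6)

Trying the rational-root candidates, k = -6 is a root, giving the factor (k+6) and quotient 14*k^2+23*k-30.
The remaining quadratic factors as (7*k-6)(2*k+5).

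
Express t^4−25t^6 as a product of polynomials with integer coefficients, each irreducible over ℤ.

−t^4(5t+1)(5t−1)

Factor out t^4 first: what remains is −25t^2+1.
Recognize a difference of squares with the parts 1 and 5t.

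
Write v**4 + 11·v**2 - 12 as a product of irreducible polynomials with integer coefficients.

(v + 1)·(v - 1)·(v**2 + 12)

Substitute u = v**2 to get a quadratic in u, then factor.
v**2 + 12 is irreducible over ℤ (always positive, so no real roots).
v**2 - 1 is a difference of squares.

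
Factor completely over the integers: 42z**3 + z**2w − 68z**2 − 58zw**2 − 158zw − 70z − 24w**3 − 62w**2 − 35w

(3z − 4w − 7)(7z + 6w + 5)(2z + w)

Group: 7z(6z**2 − 5zw − 14z − 4w**2 − 7w) + (6w + 5)(6z**2 − 5zw − 14z − 4w**2 − 7w); both groups contain (6z**2 − 5zw − 14z − 4w**2 − 7w), so (7z + 6w + 5) is a factor with cofactor 6z**2 − 5zw − 14z − 4w**2 − 7w.
The cofactor groups again: 6z**2 − 5zw − 14z − 4w**2 − 7w = 2z(3z − 4w − 7) + w(3z − 4w − 7); both groups contain (3z − 4w − 7), giving (2z + w)(3z − 4w − 7).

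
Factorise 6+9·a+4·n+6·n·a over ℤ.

(2·n+3)·(3·a+2)

Group as (6·n·a+4·n) + (9·a+6) = 2·n·(3·a+2) + 3·(3·a+2).
Both groups share the factor (3·a+2).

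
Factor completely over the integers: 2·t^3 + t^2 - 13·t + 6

(2·t - 1)·(t + 3)·(t - 2)

By the rational root theorem, t = 2 is a root, so (t - 2) is a factor; dividing leaves 2·t^2 + 5·t - 3.
The remaining quadratic factors as (2·t - 1)(t + 3).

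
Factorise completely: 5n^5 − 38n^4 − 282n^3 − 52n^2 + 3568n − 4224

(5n − 8)(n − 12)(n − 2)(n^2 + 8n + 22)

Testing divisors of the constant over divisors of the leading coefficient, n = 12 is a root, so (n − 12) divides it; the quotient is 5n^4 + 22n^3 − 18n^2 − 268n + 352.
Next, n = 2 is a root, giving the factor (n − 2) and quotient 5n^3 + 32n^2 + 46n − 176.
Next, n = 8/5 is a root, giving the factor (5n − 8) and quotient n^2 + 8n + 22.
The quadratic n^2 + 8n + 22 has discriminant −24 < 0 and is irreducible over ℤ.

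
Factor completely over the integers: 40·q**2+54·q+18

Pull out the common factor 2, then factor the remaining trinomial.

2·(4·q+3)·(5·q+3)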